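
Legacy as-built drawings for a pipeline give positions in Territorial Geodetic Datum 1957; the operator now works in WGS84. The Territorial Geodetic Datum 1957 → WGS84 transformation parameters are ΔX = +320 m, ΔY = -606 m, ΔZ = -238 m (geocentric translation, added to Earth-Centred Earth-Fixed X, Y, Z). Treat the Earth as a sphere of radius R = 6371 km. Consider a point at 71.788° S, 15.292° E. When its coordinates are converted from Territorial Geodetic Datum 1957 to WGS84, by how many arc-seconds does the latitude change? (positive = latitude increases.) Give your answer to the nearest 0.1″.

Δφ = 2.2″

sin φ = -0.949907, cos φ = 0.312534, sin λ = 0.263738, cos λ = 0.964594.
North component: ΔN = −sin φ cos λ·ΔX − sin φ sin λ·ΔY + cos φ·ΔZ = −(-0.949907)(0.964594)(320) − (-0.949907)(0.263738)(-606) + (0.312534)(-238) = 67.01 m.
1° of latitude spans πR/180 = 111195 m, so Δφ = 67.01 / 111195 × 3600 = 2.169″.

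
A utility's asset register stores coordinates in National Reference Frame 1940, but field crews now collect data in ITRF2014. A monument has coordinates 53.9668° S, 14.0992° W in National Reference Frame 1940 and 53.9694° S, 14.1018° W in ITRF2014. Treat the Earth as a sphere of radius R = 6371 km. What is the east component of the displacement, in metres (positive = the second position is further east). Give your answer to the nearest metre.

Δφ = -53.9694° − -53.9668° = -0.0026°; Δλ = -14.1018° − -14.0992° = -0.0026°.
1° along a meridian = πR/180 = 111195 m.
ΔN = Δφ × 111195 = -289.1 m; ΔE = Δλ × 111195 × cos(-53.9668°) = -0.0026 × 111195 × 0.588254 = -170.1 m.

ΔE = -170 m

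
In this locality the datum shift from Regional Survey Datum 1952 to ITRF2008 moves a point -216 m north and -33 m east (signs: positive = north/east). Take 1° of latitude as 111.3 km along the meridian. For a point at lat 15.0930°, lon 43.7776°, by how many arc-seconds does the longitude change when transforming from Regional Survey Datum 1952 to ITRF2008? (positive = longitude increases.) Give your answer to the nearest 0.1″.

Δλ = -1.1″

At latitude 15.0930°, cos φ = 0.965504.
1° of longitude at this latitude = 111.3 × cos φ = 107.46 km, so Δλ = -33.0 / 107460.6 = -0.0003071° = -1.106″.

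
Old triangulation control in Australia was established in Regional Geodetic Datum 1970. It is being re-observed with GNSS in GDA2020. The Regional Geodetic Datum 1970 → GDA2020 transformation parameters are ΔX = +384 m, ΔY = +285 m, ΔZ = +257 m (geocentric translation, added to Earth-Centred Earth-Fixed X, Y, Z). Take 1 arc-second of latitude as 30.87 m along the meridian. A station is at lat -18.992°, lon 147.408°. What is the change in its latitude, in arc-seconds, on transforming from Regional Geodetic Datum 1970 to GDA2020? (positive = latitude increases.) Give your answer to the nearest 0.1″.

sin φ = -0.325436, cos φ = 0.945564, sin λ = 0.538653, cos λ = -0.842528.
North component: ΔN = −sin φ cos λ·ΔX − sin φ sin λ·ΔY + cos φ·ΔZ = −(-0.325436)(-0.842528)(384) − (-0.325436)(0.538653)(285) + (0.945564)(257) = 187.68 m.
1° of latitude spans 3600 × 30.87 = 111132 m, so Δφ = 187.68 / 111132 × 3600 = 6.080″.

Δφ = 6.1″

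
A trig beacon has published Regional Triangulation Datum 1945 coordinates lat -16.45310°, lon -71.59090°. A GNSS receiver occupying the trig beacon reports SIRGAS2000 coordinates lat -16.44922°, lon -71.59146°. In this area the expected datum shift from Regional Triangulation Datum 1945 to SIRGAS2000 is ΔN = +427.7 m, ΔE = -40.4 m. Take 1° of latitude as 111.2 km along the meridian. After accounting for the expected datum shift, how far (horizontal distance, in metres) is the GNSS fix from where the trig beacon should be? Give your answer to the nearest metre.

20 m

Observed coordinate differences: Δφ = +0.00388°, Δλ = -0.00056°.
Converting to metres (1° lat = 111200 m, cos φ = 0.959052): observed ΔN = 431.5 m, observed ΔE = -59.7 m.
Subtracting the expected shift leaves a residual of 431.5 − (427.7) = 3.8 m north and -59.7 − (-40.4) = -19.3 m east.
Residual distance = √(3.8² + (-19.3)²) = 19.7 m.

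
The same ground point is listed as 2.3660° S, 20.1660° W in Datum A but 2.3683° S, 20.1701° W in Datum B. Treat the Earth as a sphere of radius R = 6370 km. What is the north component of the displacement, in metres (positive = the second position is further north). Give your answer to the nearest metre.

Δφ = -2.3683° − -2.3660° = -0.0023°; Δλ = -20.1701° − -20.1660° = -0.0041°.
1° along a meridian = πR/180 = 111177 m.
ΔN = Δφ × 111177 = -255.7 m; ΔE = Δλ × 111177 × cos(-2.3660°) = -0.0041 × 111177 × 0.999148 = -455.4 m.

ΔN = -256 m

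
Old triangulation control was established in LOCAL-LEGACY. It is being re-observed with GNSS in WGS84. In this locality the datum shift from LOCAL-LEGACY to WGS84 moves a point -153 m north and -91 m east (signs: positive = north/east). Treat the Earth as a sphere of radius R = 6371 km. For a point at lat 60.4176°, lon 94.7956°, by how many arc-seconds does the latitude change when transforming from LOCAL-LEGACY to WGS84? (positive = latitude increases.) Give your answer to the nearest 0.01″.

On a sphere of radius R, 1 rad of latitude = R, so Δφ = ΔN / R = -153.0 / 6371000 = -2.4015e-05 rad = -4.953″.

Δφ = -4.95″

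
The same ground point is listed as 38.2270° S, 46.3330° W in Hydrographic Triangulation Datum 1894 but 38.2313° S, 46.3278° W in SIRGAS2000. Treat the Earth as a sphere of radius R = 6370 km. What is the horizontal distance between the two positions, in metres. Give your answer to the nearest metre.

Δφ = -38.2313° − -38.2270° = -0.0043°; Δλ = -46.3278° − -46.3330° = +0.0052°.
1° along a meridian = πR/180 = 111177 m.
ΔN = Δφ × 111177 = -478.1 m; ΔE = Δλ × 111177 × cos(-38.2270°) = +0.0052 × 111177 × 0.785565 = 454.2 m.
Distance = √(ΔE² + ΔN²) = √(454.2² + (-478.1)²) = 659.4 m.

659 m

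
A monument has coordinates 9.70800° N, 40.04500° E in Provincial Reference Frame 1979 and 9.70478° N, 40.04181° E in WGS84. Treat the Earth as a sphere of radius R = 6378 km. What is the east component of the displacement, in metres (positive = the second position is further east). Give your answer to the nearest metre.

ΔE = -350 m

Δφ = 9.70478° − 9.70800° = -0.00322°; Δλ = 40.04181° − 40.04500° = -0.00319°.
1° along a meridian = πR/180 = 111317 m.
ΔN = Δφ × 111317 = -358.4 m; ΔE = Δλ × 111317 × cos(9.70800°) = -0.00319 × 111317 × 0.985680 = -350.0 m.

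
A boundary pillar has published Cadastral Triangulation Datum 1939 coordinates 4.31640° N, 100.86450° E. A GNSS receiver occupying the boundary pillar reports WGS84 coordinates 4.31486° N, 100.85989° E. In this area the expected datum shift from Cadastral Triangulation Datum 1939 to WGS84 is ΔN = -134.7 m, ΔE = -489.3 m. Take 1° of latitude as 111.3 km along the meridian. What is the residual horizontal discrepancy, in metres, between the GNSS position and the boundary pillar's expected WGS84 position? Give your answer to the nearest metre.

43 m

Observed coordinate differences: Δφ = -0.00154°, Δλ = -0.00461°.
Converting to metres (1° lat = 111300 m, cos φ = 0.997164): observed ΔN = -171.4 m, observed ΔE = -511.6 m.
Subtracting the expected shift leaves a residual of -171.4 − (-134.7) = -36.7 m north and -511.6 − (-489.3) = -22.3 m east.
Residual distance = √((-36.7)² + (-22.3)²) = 43.0 m.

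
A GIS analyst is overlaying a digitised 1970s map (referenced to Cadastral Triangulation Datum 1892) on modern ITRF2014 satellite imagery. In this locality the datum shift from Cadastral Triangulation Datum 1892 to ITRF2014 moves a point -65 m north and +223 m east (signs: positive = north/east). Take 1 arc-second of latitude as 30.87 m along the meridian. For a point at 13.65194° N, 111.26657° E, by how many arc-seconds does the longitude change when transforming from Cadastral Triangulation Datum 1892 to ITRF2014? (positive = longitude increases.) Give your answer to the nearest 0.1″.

At latitude 13.65194°, cos φ = 0.971747.
1″ of longitude at this latitude = 30.87 × cos φ = 29.9978 m, so Δλ = 223.0 / 29.9978 = 7.434″.

Δλ = 7.4″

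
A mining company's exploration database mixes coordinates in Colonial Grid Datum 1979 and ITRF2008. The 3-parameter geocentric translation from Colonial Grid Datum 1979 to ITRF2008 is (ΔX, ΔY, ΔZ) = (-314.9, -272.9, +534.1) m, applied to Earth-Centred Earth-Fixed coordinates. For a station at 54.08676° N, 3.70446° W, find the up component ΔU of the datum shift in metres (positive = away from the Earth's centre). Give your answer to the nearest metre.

At φ = 54.08676°, λ = -3.70446°: sin φ = 0.809906, cos φ = 0.586560, sin λ = -0.064610, cos λ = 0.997911.
ΔU = cos φ cos λ·ΔX + cos φ sin λ·ΔY + sin φ·ΔZ = (0.586560)(0.997911)(-314.9) + (0.586560)(-0.064610)(-272.9) + (0.809906)(534.1) = 258.59 m.

ΔU = 259 m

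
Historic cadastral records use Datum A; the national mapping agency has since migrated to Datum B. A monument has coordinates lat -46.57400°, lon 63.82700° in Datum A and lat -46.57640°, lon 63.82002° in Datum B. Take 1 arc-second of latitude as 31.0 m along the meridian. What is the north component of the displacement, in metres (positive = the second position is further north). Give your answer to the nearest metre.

ΔN = -268 m

Δφ = -46.57640° − -46.57400° = -0.00240°; Δλ = 63.82002° − 63.82700° = -0.00698°.
1° of latitude = 3600 × 31.00 = 111600 m.
ΔN = Δφ × 111600 = -267.8 m; ΔE = Δλ × 111600 × cos(-46.57400°) = -0.00698 × 111600 × 0.687417 = -535.5 m.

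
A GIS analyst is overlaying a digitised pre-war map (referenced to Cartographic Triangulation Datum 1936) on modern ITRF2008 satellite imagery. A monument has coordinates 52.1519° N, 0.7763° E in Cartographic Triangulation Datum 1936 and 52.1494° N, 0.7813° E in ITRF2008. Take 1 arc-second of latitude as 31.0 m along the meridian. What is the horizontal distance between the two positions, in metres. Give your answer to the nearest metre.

Δφ = 52.1494° − 52.1519° = -0.0025°; Δλ = 0.7813° − 0.7763° = +0.0050°.
1° of latitude = 3600 × 31.00 = 111600 m.
ΔN = Δφ × 111600 = -279.0 m; ΔE = Δλ × 111600 × cos(52.1519°) = +0.0050 × 111600 × 0.613570 = 342.4 m.
Distance = √(ΔE² + ΔN²) = √(342.4² + (-279.0)²) = 441.7 m.

442 m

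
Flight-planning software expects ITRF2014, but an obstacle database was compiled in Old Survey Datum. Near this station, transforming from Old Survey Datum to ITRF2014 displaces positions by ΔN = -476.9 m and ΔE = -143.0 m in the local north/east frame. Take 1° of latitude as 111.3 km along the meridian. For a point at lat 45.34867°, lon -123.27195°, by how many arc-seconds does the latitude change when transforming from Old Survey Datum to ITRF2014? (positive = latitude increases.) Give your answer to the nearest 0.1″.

Δφ = -15.4″

1° of latitude = 111.3 km, so Δφ = -476.9 / 111300 = -0.0042848° = -15.425″.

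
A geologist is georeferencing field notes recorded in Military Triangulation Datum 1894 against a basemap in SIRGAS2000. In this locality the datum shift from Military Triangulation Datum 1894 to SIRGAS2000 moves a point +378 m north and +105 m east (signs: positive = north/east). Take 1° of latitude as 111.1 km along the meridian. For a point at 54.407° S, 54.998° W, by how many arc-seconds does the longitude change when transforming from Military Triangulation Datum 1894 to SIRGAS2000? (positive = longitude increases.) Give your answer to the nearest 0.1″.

Δλ = 5.8″

At latitude -54.407°, cos φ = 0.582024.
1° of longitude at this latitude = 111.1 × cos φ = 64.66 km, so Δλ = 105.0 / 64662.8 = 0.0016238° = 5.846″.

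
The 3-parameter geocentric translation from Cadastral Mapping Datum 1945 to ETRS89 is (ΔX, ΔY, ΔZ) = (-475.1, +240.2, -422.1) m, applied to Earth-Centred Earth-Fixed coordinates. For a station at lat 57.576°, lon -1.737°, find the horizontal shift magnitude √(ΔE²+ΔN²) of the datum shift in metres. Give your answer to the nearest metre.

289 m

At φ = 57.576°, λ = -1.737°: sin φ = 0.844103, cos φ = 0.536180, sin λ = -0.030312, cos λ = 0.999540.
ΔE = −sin λ·ΔX + cos λ·ΔY = −(-0.030312)·(-475.1) + (0.999540)·(240.2) = 225.69 m.
ΔN = −sin φ cos λ·ΔX − sin φ sin λ·ΔY + cos φ·ΔZ = −(0.844103)(0.999540)(-475.1) − (0.844103)(-0.030312)(240.2) + (0.536180)(-422.1) = 180.67 m.
Horizontal magnitude = √(ΔE² + ΔN²) = √(225.69² + 180.67²) = 289.10 m.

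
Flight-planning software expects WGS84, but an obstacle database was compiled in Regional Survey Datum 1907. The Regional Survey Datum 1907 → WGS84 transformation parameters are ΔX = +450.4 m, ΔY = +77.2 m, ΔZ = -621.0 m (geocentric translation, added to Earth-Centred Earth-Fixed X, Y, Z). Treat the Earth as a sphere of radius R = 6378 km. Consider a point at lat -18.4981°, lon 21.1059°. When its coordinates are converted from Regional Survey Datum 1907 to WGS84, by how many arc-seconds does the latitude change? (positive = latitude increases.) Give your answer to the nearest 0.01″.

Δφ = -14.45″

sin φ = -0.317273, cos φ = 0.948334, sin λ = 0.360093, cos λ = 0.932916.
North component: ΔN = −sin φ cos λ·ΔX − sin φ sin λ·ΔY + cos φ·ΔZ = −(-0.317273)(0.932916)(450.4) − (-0.317273)(0.360093)(77.2) + (0.948334)(-621.0) = -446.78 m.
1° of latitude spans πR/180 = 111317 m, so Δφ = -446.78 / 111317 × 3600 = -14.449″.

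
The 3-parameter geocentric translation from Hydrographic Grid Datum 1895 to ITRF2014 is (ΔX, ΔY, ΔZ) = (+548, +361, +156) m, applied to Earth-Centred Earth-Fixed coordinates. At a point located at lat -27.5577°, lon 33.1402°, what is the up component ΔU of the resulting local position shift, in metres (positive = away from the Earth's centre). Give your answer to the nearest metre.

At φ = -27.5577°, λ = 33.1402°: sin φ = -0.462642, cos φ = 0.886545, sin λ = 0.546690, cos λ = 0.837335.
ΔU = cos φ cos λ·ΔX + cos φ sin λ·ΔY + sin φ·ΔZ = (0.886545)(0.837335)(548) + (0.886545)(0.546690)(361) + (-0.462642)(156) = 509.59 m.

ΔU = 510 m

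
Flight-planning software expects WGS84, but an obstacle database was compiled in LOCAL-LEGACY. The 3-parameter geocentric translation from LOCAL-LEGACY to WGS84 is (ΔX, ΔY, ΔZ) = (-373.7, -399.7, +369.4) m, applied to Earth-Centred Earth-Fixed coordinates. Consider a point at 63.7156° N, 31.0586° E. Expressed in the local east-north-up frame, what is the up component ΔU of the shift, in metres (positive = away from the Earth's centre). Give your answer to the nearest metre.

ΔU = 98 m

At φ = 63.7156°, λ = 31.0586°: sin φ = 0.896607, cos φ = 0.442827, sin λ = 0.515914, cos λ = 0.856640.
ΔU = cos φ cos λ·ΔX + cos φ sin λ·ΔY + sin φ·ΔZ = (0.442827)(0.856640)(-373.7) + (0.442827)(0.515914)(-399.7) + (0.896607)(369.4) = 98.13 m.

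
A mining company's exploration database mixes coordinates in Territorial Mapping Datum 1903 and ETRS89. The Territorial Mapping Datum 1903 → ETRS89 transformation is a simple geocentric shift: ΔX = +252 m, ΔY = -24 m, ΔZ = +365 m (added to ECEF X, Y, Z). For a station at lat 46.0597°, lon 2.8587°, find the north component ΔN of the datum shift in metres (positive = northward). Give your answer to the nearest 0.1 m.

ΔN = 72.9 m

At φ = 46.0597°, λ = 2.8587°: sin φ = 0.720063, cos φ = 0.693908, sin λ = 0.049873, cos λ = 0.998756.
ΔN = −sin φ cos λ·ΔX − sin φ sin λ·ΔY + cos φ·ΔZ = −(0.720063)(0.998756)(252) − (0.720063)(0.049873)(-24) + (0.693908)(365) = 72.91 m.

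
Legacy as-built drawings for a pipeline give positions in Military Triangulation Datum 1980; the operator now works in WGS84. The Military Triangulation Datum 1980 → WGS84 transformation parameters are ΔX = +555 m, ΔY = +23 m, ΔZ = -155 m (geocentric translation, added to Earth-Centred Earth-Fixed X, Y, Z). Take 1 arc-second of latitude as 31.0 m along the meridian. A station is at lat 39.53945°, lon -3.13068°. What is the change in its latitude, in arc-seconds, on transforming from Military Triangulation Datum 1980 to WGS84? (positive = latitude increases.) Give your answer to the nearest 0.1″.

sin φ = 0.636609, cos φ = 0.771186, sin λ = -0.054613, cos λ = 0.998508.
North component: ΔN = −sin φ cos λ·ΔX − sin φ sin λ·ΔY + cos φ·ΔZ = −(0.636609)(0.998508)(555) − (0.636609)(-0.054613)(23) + (0.771186)(-155) = -471.53 m.
1° of latitude spans 3600 × 31.00 = 111600 m, so Δφ = -471.53 / 111600 × 3600 = -15.210″.

Δφ = -15.2″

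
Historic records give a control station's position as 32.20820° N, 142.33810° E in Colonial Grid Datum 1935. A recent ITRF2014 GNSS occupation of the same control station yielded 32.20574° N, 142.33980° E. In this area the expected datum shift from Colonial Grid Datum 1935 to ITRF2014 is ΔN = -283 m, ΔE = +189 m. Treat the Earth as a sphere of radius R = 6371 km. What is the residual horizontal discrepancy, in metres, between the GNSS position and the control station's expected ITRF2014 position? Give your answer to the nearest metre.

31 m

Observed coordinate differences: Δφ = -0.00246°, Δλ = +0.00170°.
Converting to metres (1° lat = 111195 m, cos φ = 0.846117): observed ΔN = -273.5 m, observed ΔE = 159.9 m.
Subtracting the expected shift leaves a residual of -273.5 − (-283) = 9.5 m north and 159.9 − (189) = -29.1 m east.
Residual distance = √(9.5² + (-29.1)²) = 30.6 m.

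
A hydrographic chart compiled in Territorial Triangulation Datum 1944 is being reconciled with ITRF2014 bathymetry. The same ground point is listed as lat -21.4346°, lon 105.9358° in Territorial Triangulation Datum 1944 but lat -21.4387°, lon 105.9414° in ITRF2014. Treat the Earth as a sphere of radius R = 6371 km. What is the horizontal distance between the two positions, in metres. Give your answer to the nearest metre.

Δφ = -21.4387° − -21.4346° = -0.0041°; Δλ = 105.9414° − 105.9358° = +0.0056°.
1° along a meridian = πR/180 = 111195 m.
ΔN = Δφ × 111195 = -455.9 m; ΔE = Δλ × 111195 × cos(-21.4346°) = +0.0056 × 111195 × 0.930835 = 579.6 m.
Distance = √(ΔE² + ΔN²) = √(579.6² + (-455.9)²) = 737.4 m.

737 m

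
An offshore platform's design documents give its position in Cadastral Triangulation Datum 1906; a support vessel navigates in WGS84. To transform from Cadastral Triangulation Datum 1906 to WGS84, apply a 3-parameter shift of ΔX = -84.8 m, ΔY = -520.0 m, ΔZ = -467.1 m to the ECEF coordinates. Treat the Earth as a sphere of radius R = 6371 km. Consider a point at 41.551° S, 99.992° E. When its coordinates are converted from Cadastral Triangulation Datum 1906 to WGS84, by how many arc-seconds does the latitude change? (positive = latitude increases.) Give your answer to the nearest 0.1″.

Δφ = -22.0″

sin φ = -0.663286, cos φ = 0.748366, sin λ = 0.984832, cos λ = -0.173511.
North component: ΔN = −sin φ cos λ·ΔX − sin φ sin λ·ΔY + cos φ·ΔZ = −(-0.663286)(-0.173511)(-84.8) − (-0.663286)(0.984832)(-520.0) + (0.748366)(-467.1) = -679.48 m.
1° of latitude spans πR/180 = 111195 m, so Δφ = -679.48 / 111195 × 3600 = -21.999″.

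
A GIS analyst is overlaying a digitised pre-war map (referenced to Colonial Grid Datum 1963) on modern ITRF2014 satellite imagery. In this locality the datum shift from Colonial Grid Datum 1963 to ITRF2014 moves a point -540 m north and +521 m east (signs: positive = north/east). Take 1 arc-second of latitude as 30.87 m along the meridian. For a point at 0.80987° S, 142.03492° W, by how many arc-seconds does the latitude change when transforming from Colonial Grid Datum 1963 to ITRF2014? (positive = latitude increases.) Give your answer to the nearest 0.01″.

Δφ = -17.49″

1″ of latitude = 30.87 m, so Δφ = -540.0 / 30.87 = -17.493″.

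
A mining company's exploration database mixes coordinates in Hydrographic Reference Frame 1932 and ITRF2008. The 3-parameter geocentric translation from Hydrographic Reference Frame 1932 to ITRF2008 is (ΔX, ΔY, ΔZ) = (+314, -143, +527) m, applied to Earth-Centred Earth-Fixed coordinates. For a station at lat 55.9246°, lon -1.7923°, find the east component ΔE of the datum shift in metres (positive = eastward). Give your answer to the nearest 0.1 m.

ΔE = -133.1 m

The local east axis at (φ, λ) is (−sin λ, cos λ, 0), so ΔE = −sin(-1.7923°)·314 + cos(-1.7923°)·(-143) = -133.11 m.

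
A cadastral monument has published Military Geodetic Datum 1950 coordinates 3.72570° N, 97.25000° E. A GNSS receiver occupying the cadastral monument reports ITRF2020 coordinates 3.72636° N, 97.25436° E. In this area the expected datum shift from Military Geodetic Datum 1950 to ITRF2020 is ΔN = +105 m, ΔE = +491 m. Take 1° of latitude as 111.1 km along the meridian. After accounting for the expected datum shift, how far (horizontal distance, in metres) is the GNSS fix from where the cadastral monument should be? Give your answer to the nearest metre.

Observed coordinate differences: Δφ = +0.00066°, Δλ = +0.00436°.
Converting to metres (1° lat = 111100 m, cos φ = 0.997887): observed ΔN = 73.3 m, observed ΔE = 483.4 m.
Subtracting the expected shift leaves a residual of 73.3 − (105) = -31.7 m north and 483.4 − (491) = -7.6 m east.
Residual distance = √((-31.7)² + (-7.6)²) = 32.6 m.

33 m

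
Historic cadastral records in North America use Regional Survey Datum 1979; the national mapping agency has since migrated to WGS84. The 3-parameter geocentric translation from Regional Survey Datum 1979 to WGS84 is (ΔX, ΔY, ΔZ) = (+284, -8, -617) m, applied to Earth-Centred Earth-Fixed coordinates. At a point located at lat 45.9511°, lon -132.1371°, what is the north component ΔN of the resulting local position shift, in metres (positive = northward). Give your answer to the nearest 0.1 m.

ΔN = -296.3 m

The local north axis is (−sin φ cos λ, −sin φ sin λ, cos φ), giving ΔN = 136.948 − 4.264 − 428.983 = -296.30 m.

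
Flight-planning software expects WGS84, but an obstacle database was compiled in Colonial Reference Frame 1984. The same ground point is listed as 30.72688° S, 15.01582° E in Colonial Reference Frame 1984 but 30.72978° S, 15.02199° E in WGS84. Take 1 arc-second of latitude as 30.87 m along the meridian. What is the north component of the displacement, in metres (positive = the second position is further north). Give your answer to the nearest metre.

Δφ = -30.72978° − -30.72688° = -0.00290°; Δλ = 15.02199° − 15.01582° = +0.00617°.
1° of latitude = 3600 × 30.87 = 111132 m.
ΔN = Δφ × 111132 = -322.3 m; ΔE = Δλ × 111132 × cos(-30.72688°) = +0.00617 × 111132 × 0.859613 = 589.4 m.

ΔN = -322 m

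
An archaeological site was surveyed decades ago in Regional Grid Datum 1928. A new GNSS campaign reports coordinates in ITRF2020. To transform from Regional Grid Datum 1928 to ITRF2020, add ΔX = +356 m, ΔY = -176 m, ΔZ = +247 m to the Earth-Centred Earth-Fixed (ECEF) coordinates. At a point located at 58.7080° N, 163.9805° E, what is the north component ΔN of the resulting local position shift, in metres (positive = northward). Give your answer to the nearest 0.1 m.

At φ = 58.7080°, λ = 163.9805°: sin φ = 0.854531, cos φ = 0.519400, sin λ = 0.275964, cos λ = -0.961168.
ΔN = −sin φ cos λ·ΔX − sin φ sin λ·ΔY + cos φ·ΔZ = −(0.854531)(-0.961168)(356) − (0.854531)(0.275964)(-176) + (0.519400)(247) = 462.20 m.

ΔN = 462.2 m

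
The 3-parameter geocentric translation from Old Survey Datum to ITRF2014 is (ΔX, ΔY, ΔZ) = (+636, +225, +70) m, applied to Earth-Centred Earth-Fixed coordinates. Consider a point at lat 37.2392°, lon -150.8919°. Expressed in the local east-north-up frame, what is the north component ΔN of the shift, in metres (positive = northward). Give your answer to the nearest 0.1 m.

The local north axis is (−sin φ cos λ, −sin φ sin λ, cos φ), giving ΔN = 336.264 + 66.235 + 55.728 = 458.23 m.

ΔN = 458.2 m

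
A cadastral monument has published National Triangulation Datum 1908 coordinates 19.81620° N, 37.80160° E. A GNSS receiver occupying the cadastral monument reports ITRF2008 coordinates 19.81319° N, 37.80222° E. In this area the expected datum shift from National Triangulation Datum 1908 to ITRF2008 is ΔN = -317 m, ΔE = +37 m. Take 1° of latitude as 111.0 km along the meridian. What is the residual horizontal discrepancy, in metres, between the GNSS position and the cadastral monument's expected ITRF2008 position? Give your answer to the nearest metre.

33 m

Observed coordinate differences: Δφ = -0.00301°, Δλ = +0.00062°.
Converting to metres (1° lat = 111000 m, cos φ = 0.940785): observed ΔN = -334.1 m, observed ΔE = 64.7 m.
Subtracting the expected shift leaves a residual of -334.1 − (-317) = -17.1 m north and 64.7 − (37) = 27.7 m east.
Residual distance = √((-17.1)² + 27.7²) = 32.6 m.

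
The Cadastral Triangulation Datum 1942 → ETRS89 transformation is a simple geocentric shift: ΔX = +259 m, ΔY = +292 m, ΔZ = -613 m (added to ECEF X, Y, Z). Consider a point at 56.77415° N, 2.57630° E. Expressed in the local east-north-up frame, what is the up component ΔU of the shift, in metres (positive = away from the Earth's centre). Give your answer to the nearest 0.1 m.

ΔU = -363.8 m

At φ = 56.77415°, λ = 2.57630°: sin φ = 0.836517, cos φ = 0.547941, sin λ = 0.044950, cos λ = 0.998989.
ΔU = cos φ cos λ·ΔX + cos φ sin λ·ΔY + sin φ·ΔZ = (0.547941)(0.998989)(259) + (0.547941)(0.044950)(292) + (0.836517)(-613) = -363.82 m.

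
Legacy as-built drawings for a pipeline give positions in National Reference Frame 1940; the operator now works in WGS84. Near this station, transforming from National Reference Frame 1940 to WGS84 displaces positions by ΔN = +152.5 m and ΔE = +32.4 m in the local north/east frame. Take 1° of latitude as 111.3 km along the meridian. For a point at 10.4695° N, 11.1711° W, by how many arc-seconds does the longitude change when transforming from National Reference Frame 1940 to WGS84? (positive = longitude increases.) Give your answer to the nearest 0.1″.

Δλ = 1.1″

At latitude 10.4695°, cos φ = 0.983352.
1° of longitude at this latitude = 111.3 × cos φ = 109.45 km, so Δλ = 32.4 / 109447.1 = 0.0002960° = 1.066″.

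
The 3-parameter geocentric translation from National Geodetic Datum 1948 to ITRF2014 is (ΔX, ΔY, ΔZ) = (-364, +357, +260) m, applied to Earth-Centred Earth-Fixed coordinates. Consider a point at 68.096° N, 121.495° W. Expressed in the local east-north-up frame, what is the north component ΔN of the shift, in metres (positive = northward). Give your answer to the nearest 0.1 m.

At φ = 68.096°, λ = -121.495°: sin φ = 0.927810, cos φ = 0.373053, sin λ = -0.852686, cos λ = -0.522424.
ΔN = −sin φ cos λ·ΔX − sin φ sin λ·ΔY + cos φ·ΔZ = −(0.927810)(-0.522424)(-364) − (0.927810)(-0.852686)(357) + (0.373053)(260) = 202.99 m.

ΔN = 203.0 m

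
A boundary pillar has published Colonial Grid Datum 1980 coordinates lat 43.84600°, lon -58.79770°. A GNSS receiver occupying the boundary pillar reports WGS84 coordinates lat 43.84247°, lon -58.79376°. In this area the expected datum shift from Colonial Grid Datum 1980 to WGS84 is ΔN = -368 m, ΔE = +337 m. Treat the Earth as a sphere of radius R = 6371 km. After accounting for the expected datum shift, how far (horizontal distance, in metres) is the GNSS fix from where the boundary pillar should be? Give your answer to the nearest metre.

Observed coordinate differences: Δφ = -0.00353°, Δλ = +0.00394°.
Converting to metres (1° lat = 111195 m, cos φ = 0.721204): observed ΔN = -392.5 m, observed ΔE = 316.0 m.
Subtracting the expected shift leaves a residual of -392.5 − (-368) = -24.5 m north and 316.0 − (337) = -21.0 m east.
Residual distance = √((-24.5)² + (-21.0)²) = 32.3 m.

32 m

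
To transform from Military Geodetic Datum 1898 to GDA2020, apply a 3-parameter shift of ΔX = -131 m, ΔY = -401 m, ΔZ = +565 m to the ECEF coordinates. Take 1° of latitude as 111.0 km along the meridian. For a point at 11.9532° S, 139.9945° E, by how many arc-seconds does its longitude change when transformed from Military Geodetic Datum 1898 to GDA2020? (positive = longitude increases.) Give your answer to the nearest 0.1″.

sin φ = -0.207113, cos φ = 0.978317, sin λ = 0.642861, cos λ = -0.765983.
East component: ΔE = −sin λ·ΔX + cos λ·ΔY = −(0.642861)(-131) + (-0.765983)(-401) = 391.37 m.
1° of latitude spans 111000 m; at latitude φ, 1° of longitude spans that × cos φ = 108593.2 m, so Δλ = 391.37 / 108593.2 × 3600 = 12.975″.

Δλ = 13.0″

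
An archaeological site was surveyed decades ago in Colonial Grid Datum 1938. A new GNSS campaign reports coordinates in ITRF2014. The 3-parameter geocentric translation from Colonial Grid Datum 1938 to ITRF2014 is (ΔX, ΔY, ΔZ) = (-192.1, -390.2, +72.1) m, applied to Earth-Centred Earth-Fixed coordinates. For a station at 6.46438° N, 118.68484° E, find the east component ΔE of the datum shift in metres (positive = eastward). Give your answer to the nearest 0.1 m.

At φ = 6.46438°, λ = 118.68484°: sin φ = 0.112586, cos φ = 0.993642, sin λ = 0.877273, cos λ = -0.479991.
ΔE = −sin λ·ΔX + cos λ·ΔY = −(0.877273)·(-192.1) + (-0.479991)·(-390.2) = 355.82 m.

ΔE = 355.8 m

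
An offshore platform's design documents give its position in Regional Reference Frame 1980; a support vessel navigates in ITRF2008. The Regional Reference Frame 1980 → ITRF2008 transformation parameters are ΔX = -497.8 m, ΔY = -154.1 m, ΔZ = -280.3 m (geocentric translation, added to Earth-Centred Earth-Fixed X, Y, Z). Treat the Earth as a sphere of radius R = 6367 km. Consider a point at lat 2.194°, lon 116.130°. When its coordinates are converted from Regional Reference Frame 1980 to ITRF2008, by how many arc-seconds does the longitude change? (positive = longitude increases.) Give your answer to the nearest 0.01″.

Δλ = 16.69″

sin φ = 0.038283, cos φ = 0.999267, sin λ = 0.897797, cos λ = -0.440409.
East component: ΔE = −sin λ·ΔX + cos λ·ΔY = −(0.897797)(-497.8) + (-0.440409)(-154.1) = 514.79 m.
1° of latitude spans πR/180 = 111125 m; at latitude φ, 1° of longitude spans that × cos φ = 111043.7 m, so Δλ = 514.79 / 111043.7 × 3600 = 16.689″.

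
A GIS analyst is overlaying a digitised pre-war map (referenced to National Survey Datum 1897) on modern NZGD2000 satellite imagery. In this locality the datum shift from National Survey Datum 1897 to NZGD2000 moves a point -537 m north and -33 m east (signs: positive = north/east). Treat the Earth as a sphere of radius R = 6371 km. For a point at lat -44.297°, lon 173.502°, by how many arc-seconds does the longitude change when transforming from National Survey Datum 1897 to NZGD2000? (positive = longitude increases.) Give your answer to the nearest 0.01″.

Δλ = -1.49″

At latitude -44.297°, cos φ = 0.715729.
One radian of longitude at latitude φ spans R cos φ, so Δλ = ΔE / (R cos φ) = -33.0 / (6371000 × 0.715729) = -7.2370e-06 rad = -1.493″.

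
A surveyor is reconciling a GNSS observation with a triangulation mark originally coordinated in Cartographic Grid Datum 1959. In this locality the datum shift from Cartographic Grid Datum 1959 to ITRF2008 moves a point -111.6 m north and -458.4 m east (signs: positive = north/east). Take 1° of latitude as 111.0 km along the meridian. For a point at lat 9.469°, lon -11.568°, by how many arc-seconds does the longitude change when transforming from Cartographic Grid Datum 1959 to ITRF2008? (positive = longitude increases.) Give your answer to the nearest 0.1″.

At latitude 9.469°, cos φ = 0.986375.
1° of longitude at this latitude = 111.0 × cos φ = 109.49 km, so Δλ = -458.4 / 109487.6 = -0.0041868° = -15.072″.

Δλ = -15.1″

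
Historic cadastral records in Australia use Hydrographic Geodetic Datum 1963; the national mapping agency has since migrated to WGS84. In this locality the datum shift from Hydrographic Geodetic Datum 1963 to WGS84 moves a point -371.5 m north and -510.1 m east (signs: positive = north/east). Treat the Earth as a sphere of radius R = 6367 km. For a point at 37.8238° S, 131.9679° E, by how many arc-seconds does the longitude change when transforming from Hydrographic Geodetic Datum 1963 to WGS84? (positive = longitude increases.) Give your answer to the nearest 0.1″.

At latitude -37.8238°, cos φ = 0.789900.
One radian of longitude at latitude φ spans R cos φ, so Δλ = ΔE / (R cos φ) = -510.1 / (6367000 × 0.789900) = -1.0143e-04 rad = -20.921″.

Δλ = -20.9″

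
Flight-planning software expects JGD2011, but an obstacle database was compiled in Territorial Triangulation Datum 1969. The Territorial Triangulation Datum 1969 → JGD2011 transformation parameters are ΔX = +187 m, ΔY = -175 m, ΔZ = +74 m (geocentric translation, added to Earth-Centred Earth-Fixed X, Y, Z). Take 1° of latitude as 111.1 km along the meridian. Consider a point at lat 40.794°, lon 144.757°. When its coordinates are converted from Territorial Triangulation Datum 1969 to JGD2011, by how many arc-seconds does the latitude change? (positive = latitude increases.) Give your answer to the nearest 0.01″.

Δφ = 7.19″

sin φ = 0.653341, cos φ = 0.757063, sin λ = 0.577045, cos λ = -0.816712.
North component: ΔN = −sin φ cos λ·ΔX − sin φ sin λ·ΔY + cos φ·ΔZ = −(0.653341)(-0.816712)(187) − (0.653341)(0.577045)(-175) + (0.757063)(74) = 221.78 m.
1° of latitude spans 111100 m, so Δφ = 221.78 / 111100 × 3600 = 7.186″.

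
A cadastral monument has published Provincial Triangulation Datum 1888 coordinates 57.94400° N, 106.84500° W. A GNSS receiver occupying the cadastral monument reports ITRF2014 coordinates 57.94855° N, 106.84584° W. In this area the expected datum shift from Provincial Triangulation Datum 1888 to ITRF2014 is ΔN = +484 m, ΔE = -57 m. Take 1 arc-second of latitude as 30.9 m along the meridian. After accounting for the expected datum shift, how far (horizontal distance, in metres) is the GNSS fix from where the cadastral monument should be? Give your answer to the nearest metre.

Observed coordinate differences: Δφ = +0.00455°, Δλ = -0.00084°.
Converting to metres (1° lat = 111240 m, cos φ = 0.530748): observed ΔN = 506.1 m, observed ΔE = -49.6 m.
Subtracting the expected shift leaves a residual of 506.1 − (484) = 22.1 m north and -49.6 − (-57) = 7.4 m east.
Residual distance = √(22.1² + 7.4²) = 23.3 m.

23 m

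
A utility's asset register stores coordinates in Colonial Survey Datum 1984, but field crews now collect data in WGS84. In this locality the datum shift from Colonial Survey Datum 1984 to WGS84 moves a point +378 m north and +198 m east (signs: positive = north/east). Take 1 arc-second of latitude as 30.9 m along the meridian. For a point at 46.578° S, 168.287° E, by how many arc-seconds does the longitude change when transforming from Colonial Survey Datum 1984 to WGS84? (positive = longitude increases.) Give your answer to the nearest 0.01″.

At latitude -46.578°, cos φ = 0.687366.
1″ of longitude at this latitude = 30.90 × cos φ = 21.2396 m, so Δλ = 198.0 / 21.2396 = 9.322″.

Δλ = 9.32″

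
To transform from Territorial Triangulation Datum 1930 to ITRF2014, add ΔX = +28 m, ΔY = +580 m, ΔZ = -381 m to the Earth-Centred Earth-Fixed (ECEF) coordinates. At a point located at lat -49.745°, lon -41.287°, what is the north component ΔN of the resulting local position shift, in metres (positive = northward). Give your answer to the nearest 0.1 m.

ΔN = -522.2 m

The local north axis is (−sin φ cos λ, −sin φ sin λ, cos φ), giving ΔN = 16.057 − 292.069 − 246.199 = -522.21 m.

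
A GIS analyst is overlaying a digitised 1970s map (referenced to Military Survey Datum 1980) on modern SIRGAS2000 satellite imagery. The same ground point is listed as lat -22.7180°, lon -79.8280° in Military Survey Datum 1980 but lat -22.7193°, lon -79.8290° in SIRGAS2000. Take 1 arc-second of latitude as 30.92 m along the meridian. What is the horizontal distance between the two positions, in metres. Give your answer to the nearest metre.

Δφ = -22.7193° − -22.7180° = -0.0013°; Δλ = -79.8290° − -79.8280° = -0.0010°.
1° of latitude = 3600 × 30.92 = 111312 m.
ΔN = Δφ × 111312 = -144.7 m; ΔE = Δλ × 111312 × cos(-22.7180°) = -0.0010 × 111312 × 0.922417 = -102.7 m.
Distance = √(ΔE² + ΔN²) = √((-102.7)² + (-144.7)²) = 177.4 m.

177 m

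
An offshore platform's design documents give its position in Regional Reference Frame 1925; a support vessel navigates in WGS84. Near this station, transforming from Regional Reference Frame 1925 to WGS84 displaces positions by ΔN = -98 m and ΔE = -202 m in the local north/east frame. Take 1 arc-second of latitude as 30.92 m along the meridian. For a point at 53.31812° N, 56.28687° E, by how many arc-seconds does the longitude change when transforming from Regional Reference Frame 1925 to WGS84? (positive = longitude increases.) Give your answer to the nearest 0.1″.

Δλ = -10.9″

At latitude 53.31812°, cos φ = 0.597372.
1″ of longitude at this latitude = 30.92 × cos φ = 18.4707 m, so Δλ = -202.0 / 18.4707 = -10.936″.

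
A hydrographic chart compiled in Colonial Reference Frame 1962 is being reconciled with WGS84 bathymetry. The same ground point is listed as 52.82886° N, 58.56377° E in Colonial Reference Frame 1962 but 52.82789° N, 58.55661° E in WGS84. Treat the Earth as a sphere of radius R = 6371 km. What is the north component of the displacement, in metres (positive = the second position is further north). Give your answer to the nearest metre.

Δφ = 52.82789° − 52.82886° = -0.00097°; Δλ = 58.55661° − 58.56377° = -0.00716°.
1° along a meridian = πR/180 = 111195 m.
ΔN = Δφ × 111195 = -107.9 m; ΔE = Δλ × 111195 × cos(52.82886°) = -0.00716 × 111195 × 0.604198 = -481.0 m.

ΔN = -108 m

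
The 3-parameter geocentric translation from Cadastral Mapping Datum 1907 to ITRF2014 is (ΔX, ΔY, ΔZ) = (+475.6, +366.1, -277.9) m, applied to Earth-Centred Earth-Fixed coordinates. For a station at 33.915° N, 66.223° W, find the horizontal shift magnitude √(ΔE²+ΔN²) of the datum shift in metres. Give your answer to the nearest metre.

602 m

At φ = 33.915°, λ = -66.223°: sin φ = 0.557962, cos φ = 0.829866, sin λ = -0.915122, cos λ = 0.403178.
ΔE = −sin λ·ΔX + cos λ·ΔY = −(-0.915122)·(475.6) + (0.403178)·(366.1) = 582.84 m.
ΔN = −sin φ cos λ·ΔX − sin φ sin λ·ΔY + cos φ·ΔZ = −(0.557962)(0.403178)(475.6) − (0.557962)(-0.915122)(366.1) + (0.829866)(-277.9) = -150.68 m.
Horizontal magnitude = √(ΔE² + ΔN²) = √(582.84² + (-150.68)²) = 602.00 m.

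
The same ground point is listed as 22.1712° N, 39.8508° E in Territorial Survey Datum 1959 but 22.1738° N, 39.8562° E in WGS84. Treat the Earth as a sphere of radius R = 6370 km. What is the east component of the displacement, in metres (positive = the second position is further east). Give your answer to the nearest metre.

Δφ = 22.1738° − 22.1712° = +0.0026°; Δλ = 39.8562° − 39.8508° = +0.0054°.
1° along a meridian = πR/180 = 111177 m.
ΔN = Δφ × 111177 = 289.1 m; ΔE = Δλ × 111177 × cos(22.1712°) = +0.0054 × 111177 × 0.926060 = 556.0 m.

ΔE = 556 m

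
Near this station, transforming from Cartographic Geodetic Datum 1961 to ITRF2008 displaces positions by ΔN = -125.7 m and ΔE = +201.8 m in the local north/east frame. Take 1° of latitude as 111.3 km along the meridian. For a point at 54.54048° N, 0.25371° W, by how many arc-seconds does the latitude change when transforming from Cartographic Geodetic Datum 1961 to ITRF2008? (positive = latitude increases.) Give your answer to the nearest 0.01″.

1° of latitude = 111.3 km, so Δφ = -125.7 / 111300 = -0.0011294° = -4.066″.

Δφ = -4.07″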